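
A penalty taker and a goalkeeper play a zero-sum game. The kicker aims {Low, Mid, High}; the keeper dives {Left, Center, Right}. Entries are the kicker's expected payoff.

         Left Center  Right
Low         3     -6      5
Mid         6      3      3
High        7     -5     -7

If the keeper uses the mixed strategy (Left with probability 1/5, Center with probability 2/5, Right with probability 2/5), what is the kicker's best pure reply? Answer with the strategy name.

Mid

Expected payoff of Low: (1/5)·3 + (2/5)·(-6) + (2/5)·5 = 1/5.
Expected payoff of Mid: (1/5)·6 + (2/5)·3 + (2/5)·3 = 18/5.
Expected payoff of High: (1/5)·7 + (2/5)·(-5) + (2/5)·(-7) = -17/5.
The largest is 18/5, so the kicker's best response is Mid.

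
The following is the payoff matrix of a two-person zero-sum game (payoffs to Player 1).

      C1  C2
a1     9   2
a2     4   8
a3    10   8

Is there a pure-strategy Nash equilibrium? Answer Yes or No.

Row minima: a1 → 2, a2 → 4, a3 → 8; maximin = 8.
Column maxima: C1 → 10, C2 → 8; minimax = 8.
maximin = minimax = 8, so a saddle point exists.

Yes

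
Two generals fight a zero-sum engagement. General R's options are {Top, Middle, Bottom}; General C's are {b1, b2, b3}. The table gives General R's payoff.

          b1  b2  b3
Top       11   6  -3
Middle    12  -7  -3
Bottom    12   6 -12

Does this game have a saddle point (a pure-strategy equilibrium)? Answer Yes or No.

Row minima: Top → -3, Middle → -7, Bottom → -12; maximin = -3.
Column maxima: b1 → 12, b2 → 6, b3 → -3; minimax = -3.
maximin = minimax = -3, so a saddle point exists.

Yes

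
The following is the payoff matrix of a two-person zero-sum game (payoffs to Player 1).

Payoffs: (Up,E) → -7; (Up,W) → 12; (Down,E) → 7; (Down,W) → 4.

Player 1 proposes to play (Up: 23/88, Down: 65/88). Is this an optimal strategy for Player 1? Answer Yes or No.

No

Against E this mix gives (23/88)·(-7) + (65/88)·7 = 147/44.
Against W this mix gives (23/88)·12 + (65/88)·4 = 67/11.
Player 2 will play E, holding Player 1 to 147/44. Shifting weight toward the row that does better against E would raise this floor (the equalizing mix achieves 56/11 against both E and W), so the proposed strategy is not optimal.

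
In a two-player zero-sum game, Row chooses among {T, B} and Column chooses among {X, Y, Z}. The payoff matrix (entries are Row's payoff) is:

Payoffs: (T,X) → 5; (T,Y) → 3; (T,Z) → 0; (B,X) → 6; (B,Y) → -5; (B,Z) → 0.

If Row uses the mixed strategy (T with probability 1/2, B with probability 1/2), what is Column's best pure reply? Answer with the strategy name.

If Column plays X, Row's expected payoff is (1/2)·5 + (1/2)·6 = 11/2.
If Column plays Y, Row's expected payoff is (1/2)·3 + (1/2)·(-5) = -1.
If Column plays Z, Row's expected payoff is (1/2)·0 + (1/2)·0 = 0.
Column minimizes Row's payoff; the smallest is -1, so the best response is Y.

Y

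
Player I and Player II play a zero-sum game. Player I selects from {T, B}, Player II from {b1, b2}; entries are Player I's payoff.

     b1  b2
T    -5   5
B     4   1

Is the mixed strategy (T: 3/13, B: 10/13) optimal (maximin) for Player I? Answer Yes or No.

Yes

Against b1 this mix gives (3/13)·(-5) + (10/13)·4 = 25/13.
Against b2 this mix gives (3/13)·5 + (10/13)·1 = 25/13.
All of Player II's active replies (b1, b2) yield 25/13, and no column does worse for Player I. The mix makes Player II indifferent and guarantees 25/13, so it is optimal.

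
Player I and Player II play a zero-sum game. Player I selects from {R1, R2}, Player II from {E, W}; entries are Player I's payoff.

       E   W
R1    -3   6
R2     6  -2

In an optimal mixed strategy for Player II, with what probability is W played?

Row minima: R1 → -3, R2 → -2; maximin = -2.
Column maxima: E → 6, W → 6; minimax = 6.
-2 ≠ 6, so there is no saddle point; optimal play is mixed.
Let Player I play R1 with probability p. Expected payoff against E: (-3)p + 6(1−p) = −9p + 6; against W: 6p + (-2)(1−p) = 8p − 2.
Setting these equal: −9p + 6 = 8p − 2 ⇒ −17p = -8 ⇒ p = 8/17, and the value is (-9)·(8/17) + 6 = 30/17.
For Player II: with q = P(E), equating R1's and R2's payoffs gives −9q + 6 = 8q − 2 ⇒ q = 8/17.

9/17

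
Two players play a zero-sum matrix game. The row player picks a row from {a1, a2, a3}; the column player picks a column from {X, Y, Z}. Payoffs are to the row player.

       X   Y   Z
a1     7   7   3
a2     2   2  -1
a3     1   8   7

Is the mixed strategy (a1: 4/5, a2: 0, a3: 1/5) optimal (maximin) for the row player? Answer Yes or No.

No

Against X this mix gives (4/5)·7 + (1/5)·1 = 29/5.
Against Y this mix gives (4/5)·7 + (1/5)·8 = 36/5.
Against Z this mix gives (4/5)·3 + (1/5)·7 = 19/5.
The column player will play Z, holding the row player to 19/5. Shifting weight toward the row that does better against Z would raise this floor (the equalizing mix achieves 23/5 against both Z and X), so the proposed strategy is not optimal.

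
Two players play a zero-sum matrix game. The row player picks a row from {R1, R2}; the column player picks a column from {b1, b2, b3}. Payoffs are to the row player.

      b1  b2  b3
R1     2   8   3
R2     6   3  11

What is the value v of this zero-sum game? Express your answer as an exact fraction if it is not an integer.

Row minima: R1 → 2, R2 → 3; maximin = 3.
Column maxima: b1 → 6, b2 → 8, b3 → 11; minimax = 6.
3 ≠ 6, so there is no saddle point; optimal play is mixed.
b3 is strictly dominated by b1 (it gives the row player strictly more in every row), so the column player never plays it.
On the remaining 2×2 (R1, R2 vs b1, b2):
Let the row player play R1 with probability p. Expected payoff against b1: 2p + 6(1−p) = −4p + 6; against b2: 8p + 3(1−p) = 5p + 3.
Setting these equal: −4p + 6 = 5p + 3 ⇒ −9p = -3 ⇒ p = 1/3, and the value is (-4)·(1/3) + 6 = 14/3.
For the column player: with q = P(b1), equating R1's and R2's payoffs gives −6q + 8 = 3q + 3 ⇒ q = 5/9.

14/3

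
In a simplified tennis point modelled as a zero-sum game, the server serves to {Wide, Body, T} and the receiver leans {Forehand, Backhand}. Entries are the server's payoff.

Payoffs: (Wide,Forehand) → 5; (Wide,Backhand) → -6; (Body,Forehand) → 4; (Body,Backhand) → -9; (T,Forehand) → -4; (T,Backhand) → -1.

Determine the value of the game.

Row minima: Wide → -6, Body → -9, T → -4; maximin = -4.
Column maxima: Forehand → 5, Backhand → -1; minimax = -1.
-4 ≠ -1, so there is no saddle point; optimal play is mixed.
Body is strictly dominated by Wide, so the server never plays it.
On the remaining 2×2 (Wide, T vs Forehand, Backhand):
Let the server play Wide with probability p. Expected payoff against Forehand: 5p + (-4)(1−p) = 9p − 4; against Backhand: (-6)p + (-1)(1−p) = −5p − 1.
Setting these equal: 9p − 4 = −5p − 1 ⇒ 14p = 3 ⇒ p = 3/14, and the value is (9)·(3/14) − 4 = -29/14.
For the receiver: with q = P(Forehand), equating Wide's and T's payoffs gives 11q − 6 = −3q − 1 ⇒ q = 5/14.

-29/14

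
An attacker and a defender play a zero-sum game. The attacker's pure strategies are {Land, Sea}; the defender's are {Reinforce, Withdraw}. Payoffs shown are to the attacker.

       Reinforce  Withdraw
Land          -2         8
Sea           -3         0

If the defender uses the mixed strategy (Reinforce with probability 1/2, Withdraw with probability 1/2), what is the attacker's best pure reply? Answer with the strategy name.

Expected payoff of Land: (1/2)·(-2) + (1/2)·8 = 3.
Expected payoff of Sea: (1/2)·(-3) + (1/2)·0 = -3/2.
The largest is 3, so the attacker's best response is Land.

Land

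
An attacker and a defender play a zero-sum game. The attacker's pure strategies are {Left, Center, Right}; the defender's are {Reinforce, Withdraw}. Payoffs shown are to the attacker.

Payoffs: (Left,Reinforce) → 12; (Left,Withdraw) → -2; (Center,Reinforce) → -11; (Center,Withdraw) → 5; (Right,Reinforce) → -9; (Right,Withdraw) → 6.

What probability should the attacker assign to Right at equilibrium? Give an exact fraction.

14/29

Row minima: Left → -2, Center → -11, Right → -9; maximin = -2.
Column maxima: Reinforce → 12, Withdraw → 6; minimax = 6.
-2 ≠ 6, so there is no saddle point; optimal play is mixed.
Center is strictly dominated by Right, so the attacker never plays it.
On the remaining 2×2 (Left, Right vs Reinforce, Withdraw):
Let the attacker play Left with probability p. Expected payoff against Reinforce: 12p + (-9)(1−p) = 21p − 9; against Withdraw: (-2)p + 6(1−p) = −8p + 6.
Setting these equal: 21p − 9 = −8p + 6 ⇒ 29p = 15 ⇒ p = 15/29, and the value is (21)·(15/29) − 9 = 54/29.
For the defender: with q = P(Reinforce), equating Left's and Right's payoffs gives 14q − 2 = −15q + 6 ⇒ q = 8/29.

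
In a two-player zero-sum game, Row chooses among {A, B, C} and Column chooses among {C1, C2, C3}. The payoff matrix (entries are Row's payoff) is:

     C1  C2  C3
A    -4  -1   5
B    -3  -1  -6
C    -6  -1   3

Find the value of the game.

Row minima: A → -4, B → -6, C → -6; maximin = -4.
Column maxima: C1 → -3, C2 → -1, C3 → 5; minimax = -3.
-4 ≠ -3, so there is no saddle point; optimal play is mixed.
C2 is strictly dominated by C1 (it gives Row strictly more in every row), so Column never plays it.
With C2 eliminated, C is strictly dominated by A (A gives Row strictly more in every remaining column), so Row never plays it.
On the remaining 2×2 (A, B vs C1, C3):
Let Row play A with probability p. Expected payoff against C1: (-4)p + (-3)(1−p) = −p − 3; against C3: 5p + (-6)(1−p) = 11p − 6.
Setting these equal: −p − 3 = 11p − 6 ⇒ −12p = -3 ⇒ p = 1/4, and the value is (-1)·(1/4) − 3 = -13/4.
For Column: with q = P(C1), equating A's and B's payoffs gives −9q + 5 = 3q − 6 ⇒ q = 11/12.

-13/4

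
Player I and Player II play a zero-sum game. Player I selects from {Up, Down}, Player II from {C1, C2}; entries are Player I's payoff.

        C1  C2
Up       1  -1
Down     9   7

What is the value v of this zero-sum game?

7

Row minima: Up → -1, Down → 7; maximin = 7.
Column maxima: C1 → 9, C2 → 7; minimax = 7.
Since maximin = minimax = 7, there is a saddle point and the value is 7.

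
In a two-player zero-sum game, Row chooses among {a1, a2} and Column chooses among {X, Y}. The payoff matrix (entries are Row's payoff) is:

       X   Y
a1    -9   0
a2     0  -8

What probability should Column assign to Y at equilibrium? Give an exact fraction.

Row minima: a1 → -9, a2 → -8; maximin = -8.
Column maxima: X → 0, Y → 0; minimax = 0.
-8 ≠ 0, so there is no saddle point; optimal play is mixed.
Let Row play a1 with probability p. Expected payoff against X: (-9)p + 0(1−p) = −9p; against Y: 0p + (-8)(1−p) = 8p − 8.
Setting these equal: −9p = 8p − 8 ⇒ −17p = -8 ⇒ p = 8/17, and the value is (-9)·(8/17) = -72/17.
For Column: with q = P(X), equating a1's and a2's payoffs gives −9q = 8q − 8 ⇒ q = 8/17.

9/17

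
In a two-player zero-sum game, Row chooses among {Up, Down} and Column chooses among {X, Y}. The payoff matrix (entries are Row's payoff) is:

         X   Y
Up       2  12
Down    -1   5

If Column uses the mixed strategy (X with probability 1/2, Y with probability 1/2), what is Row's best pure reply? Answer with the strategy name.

Up

Expected payoff of Up: (1/2)·2 + (1/2)·12 = 7.
Expected payoff of Down: (1/2)·(-1) + (1/2)·5 = 2.
The largest is 7, so Row's best response is Up.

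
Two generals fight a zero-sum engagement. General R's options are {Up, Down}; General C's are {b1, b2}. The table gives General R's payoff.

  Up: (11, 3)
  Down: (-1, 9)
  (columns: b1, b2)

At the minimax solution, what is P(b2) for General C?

2/3

Row minima: Up → 3, Down → -1; maximin = 3.
Column maxima: b1 → 11, b2 → 9; minimax = 9.
3 ≠ 9, so there is no saddle point; optimal play is mixed.
Let General R play Up with probability p. Expected payoff against b1: 11p + (-1)(1−p) = 12p − 1; against b2: 3p + 9(1−p) = −6p + 9.
Setting these equal: 12p − 1 = −6p + 9 ⇒ 18p = 10 ⇒ p = 5/9, and the value is (12)·(5/9) − 1 = 17/3.
For General C: with q = P(b1), equating Up's and Down's payoffs gives 8q + 3 = −10q + 9 ⇒ q = 1/3.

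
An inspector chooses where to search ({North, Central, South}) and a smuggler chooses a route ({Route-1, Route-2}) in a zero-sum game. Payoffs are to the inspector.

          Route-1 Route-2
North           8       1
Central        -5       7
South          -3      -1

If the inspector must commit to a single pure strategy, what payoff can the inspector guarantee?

1

Row minima: North → 1, Central → -5, South → -3.
The best of these is 1.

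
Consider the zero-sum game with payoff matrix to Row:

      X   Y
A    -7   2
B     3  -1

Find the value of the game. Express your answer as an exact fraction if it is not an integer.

Row minima: A → -7, B → -1; maximin = -1.
Column maxima: X → 3, Y → 2; minimax = 2.
-1 ≠ 2, so there is no saddle point; optimal play is mixed.
Let Row play A with probability p. Expected payoff against X: (-7)p + 3(1−p) = −10p + 3; against Y: 2p + (-1)(1−p) = 3p − 1.
Setting these equal: −10p + 3 = 3p − 1 ⇒ −13p = -4 ⇒ p = 4/13, and the value is (-10)·(4/13) + 3 = -1/13.
For Column: with q = P(X), equating A's and B's payoffs gives −9q + 2 = 4q − 1 ⇒ q = 3/13.

-1/13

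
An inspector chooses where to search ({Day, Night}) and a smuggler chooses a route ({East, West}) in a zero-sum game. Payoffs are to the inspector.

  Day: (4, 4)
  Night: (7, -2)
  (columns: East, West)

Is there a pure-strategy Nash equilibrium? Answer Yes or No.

Yes

Row minima: Day → 4, Night → -2; maximin = 4.
Column maxima: East → 7, West → 4; minimax = 4.
maximin = minimax = 4, so a saddle point exists.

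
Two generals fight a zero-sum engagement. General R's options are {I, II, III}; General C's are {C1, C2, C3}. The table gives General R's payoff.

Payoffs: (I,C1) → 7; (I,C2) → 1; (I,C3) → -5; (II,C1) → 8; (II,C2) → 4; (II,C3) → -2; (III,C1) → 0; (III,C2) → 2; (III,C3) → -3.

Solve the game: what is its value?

-2

Row minima: I → -5, II → -2, III → -3; maximin = -2.
Column maxima: C1 → 8, C2 → 4, C3 → -2; minimax = -2.
Since maximin = minimax = -2, there is a saddle point and the value is -2.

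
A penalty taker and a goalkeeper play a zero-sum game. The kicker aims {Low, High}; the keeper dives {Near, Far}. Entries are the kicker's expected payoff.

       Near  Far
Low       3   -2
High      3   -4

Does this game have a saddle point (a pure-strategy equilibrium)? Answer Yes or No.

Row minima: Low → -2, High → -4; maximin = -2.
Column maxima: Near → 3, Far → -2; minimax = -2.
maximin = minimax = -2, so a saddle point exists.

Yes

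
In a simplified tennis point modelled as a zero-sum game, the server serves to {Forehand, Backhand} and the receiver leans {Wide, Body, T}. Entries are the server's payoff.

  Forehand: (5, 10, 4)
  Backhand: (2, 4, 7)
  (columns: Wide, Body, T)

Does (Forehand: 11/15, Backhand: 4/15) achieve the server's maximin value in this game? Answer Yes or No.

Against Wide this mix gives (11/15)·5 + (4/15)·2 = 21/5.
Against Body this mix gives (11/15)·10 + (4/15)·4 = 42/5.
Against T this mix gives (11/15)·4 + (4/15)·7 = 24/5.
The receiver will play Wide, holding the server to 21/5. Shifting weight toward the row that does better against Wide would raise this floor (the equalizing mix achieves 9/2 against both Wide and T), so the proposed strategy is not optimal.

No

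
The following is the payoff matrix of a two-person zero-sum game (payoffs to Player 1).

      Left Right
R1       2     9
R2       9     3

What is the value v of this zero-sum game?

Row minima: R1 → 2, R2 → 3; maximin = 3.
Column maxima: Left → 9, Right → 9; minimax = 9.
3 ≠ 9, so there is no saddle point; optimal play is mixed.
Let Player 1 play R1 with probability p. Expected payoff against Left: 2p + 9(1−p) = −7p + 9; against Right: 9p + 3(1−p) = 6p + 3.
Setting these equal: −7p + 9 = 6p + 3 ⇒ −13p = -6 ⇒ p = 6/13, and the value is (-7)·(6/13) + 9 = 75/13.
For Player 2: with q = P(Left), equating R1's and R2's payoffs gives −7q + 9 = 6q + 3 ⇒ q = 6/13.

75/13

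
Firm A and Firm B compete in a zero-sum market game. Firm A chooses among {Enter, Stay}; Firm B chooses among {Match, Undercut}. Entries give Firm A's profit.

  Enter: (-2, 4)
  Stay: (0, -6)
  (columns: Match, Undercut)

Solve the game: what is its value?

Row minima: Enter → -2, Stay → -6; maximin = -2.
Column maxima: Match → 0, Undercut → 4; minimax = 0.
-2 ≠ 0, so there is no saddle point; optimal play is mixed.
Let Firm A play Enter with probability p. Expected payoff against Match: (-2)p + 0(1−p) = −2p; against Undercut: 4p + (-6)(1−p) = 10p − 6.
Setting these equal: −2p = 10p − 6 ⇒ −12p = -6 ⇒ p = 1/2, and the value is (-2)·(1/2) = -1.
For Firm B: with q = P(Match), equating Enter's and Stay's payoffs gives −6q + 4 = 6q − 6 ⇒ q = 5/6.

-1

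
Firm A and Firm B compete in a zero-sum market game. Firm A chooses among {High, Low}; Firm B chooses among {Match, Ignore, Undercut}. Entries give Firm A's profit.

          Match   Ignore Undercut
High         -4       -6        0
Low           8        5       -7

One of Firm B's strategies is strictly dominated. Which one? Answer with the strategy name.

Match

Ignore holds Firm A's payoff strictly below Match in every row: -6 < -4, 5 < 8.
So Match is strictly dominated for Firm B.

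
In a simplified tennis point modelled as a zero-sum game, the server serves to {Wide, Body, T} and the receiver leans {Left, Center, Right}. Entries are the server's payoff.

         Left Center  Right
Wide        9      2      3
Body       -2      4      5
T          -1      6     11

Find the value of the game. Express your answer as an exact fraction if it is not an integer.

4

Row minima: Wide → 2, Body → -2, T → -1; maximin = 2.
Column maxima: Left → 9, Center → 6, Right → 11; minimax = 6.
2 ≠ 6, so there is no saddle point; optimal play is mixed.
Body is strictly dominated by T, so the server never plays it.
Right is strictly dominated by Center (it gives the server strictly more in every row), so the receiver never plays it.
On the remaining 2×2 (Wide, T vs Left, Center):
Let the server play Wide with probability p. Expected payoff against Left: 9p + (-1)(1−p) = 10p − 1; against Center: 2p + 6(1−p) = −4p + 6.
Setting these equal: 10p − 1 = −4p + 6 ⇒ 14p = 7 ⇒ p = 1/2, and the value is (10)·(1/2) − 1 = 4.
For the receiver: with q = P(Left), equating Wide's and T's payoffs gives 7q + 2 = −7q + 6 ⇒ q = 2/7.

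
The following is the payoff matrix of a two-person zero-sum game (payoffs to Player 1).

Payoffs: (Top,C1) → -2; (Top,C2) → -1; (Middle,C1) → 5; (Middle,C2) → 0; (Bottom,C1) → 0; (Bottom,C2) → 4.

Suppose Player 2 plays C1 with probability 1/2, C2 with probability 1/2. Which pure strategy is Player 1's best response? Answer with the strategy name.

Middle

Expected payoff of Top: (1/2)·(-2) + (1/2)·(-1) = -3/2.
Expected payoff of Middle: (1/2)·5 + (1/2)·0 = 5/2.
Expected payoff of Bottom: (1/2)·0 + (1/2)·4 = 2.
The largest is 5/2, so Player 1's best response is Middle.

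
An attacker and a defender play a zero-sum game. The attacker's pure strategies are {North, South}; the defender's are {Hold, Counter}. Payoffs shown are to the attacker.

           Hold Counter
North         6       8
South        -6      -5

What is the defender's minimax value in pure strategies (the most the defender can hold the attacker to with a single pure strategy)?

Column maxima: Hold → 6, Counter → 8.
The smallest of these is 6.

6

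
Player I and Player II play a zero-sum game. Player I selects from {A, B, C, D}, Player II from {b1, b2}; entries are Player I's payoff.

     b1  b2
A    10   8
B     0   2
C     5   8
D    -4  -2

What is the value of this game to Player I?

Row minima: A → 8, B → 0, C → 5, D → -4; maximin = 8.
Column maxima: b1 → 10, b2 → 8; minimax = 8.
Since maximin = minimax = 8, there is a saddle point and the value is 8.

8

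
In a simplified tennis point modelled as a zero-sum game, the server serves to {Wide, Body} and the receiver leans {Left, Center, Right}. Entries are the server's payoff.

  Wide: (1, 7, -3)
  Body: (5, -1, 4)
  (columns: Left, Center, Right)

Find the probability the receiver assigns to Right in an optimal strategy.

8/15

Row minima: Wide → -3, Body → -1; maximin = -1.
Column maxima: Left → 5, Center → 7, Right → 4; minimax = 4.
-1 ≠ 4, so there is no saddle point; optimal play is mixed.
Left is strictly dominated by Right (it gives the server strictly more in every row), so the receiver never plays it.
On the remaining 2×2 (Wide, Body vs Center, Right):
Let the server play Wide with probability p. Expected payoff against Center: 7p + (-1)(1−p) = 8p − 1; against Right: (-3)p + 4(1−p) = −7p + 4.
Setting these equal: 8p − 1 = −7p + 4 ⇒ 15p = 5 ⇒ p = 1/3, and the value is (8)·(1/3) − 1 = 5/3.
For the receiver: with q = P(Center), equating Wide's and Body's payoffs gives 10q − 3 = −5q + 4 ⇒ q = 7/15.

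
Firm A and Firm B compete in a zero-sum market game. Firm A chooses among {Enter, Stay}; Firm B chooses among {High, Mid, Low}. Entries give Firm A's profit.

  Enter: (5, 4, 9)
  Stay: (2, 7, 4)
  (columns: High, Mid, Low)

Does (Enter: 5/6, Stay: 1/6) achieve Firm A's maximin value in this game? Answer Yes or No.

Against High this mix gives (5/6)·5 + (1/6)·2 = 9/2.
Against Mid this mix gives (5/6)·4 + (1/6)·7 = 9/2.
Against Low this mix gives (5/6)·9 + (1/6)·4 = 49/6.
All of Firm B's active replies (High, Mid) yield 9/2, and no column does worse for Firm A. The mix makes Firm B indifferent and guarantees 9/2, so it is optimal.

Yes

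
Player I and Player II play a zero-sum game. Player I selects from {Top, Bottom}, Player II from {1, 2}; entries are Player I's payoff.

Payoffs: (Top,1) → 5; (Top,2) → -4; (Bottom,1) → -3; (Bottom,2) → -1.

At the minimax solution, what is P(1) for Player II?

Row minima: Top → -4, Bottom → -3; maximin = -3.
Column maxima: 1 → 5, 2 → -1; minimax = -1.
-3 ≠ -1, so there is no saddle point; optimal play is mixed.
Let Player I play Top with probability p. Expected payoff against 1: 5p + (-3)(1−p) = 8p − 3; against 2: (-4)p + (-1)(1−p) = −3p − 1.
Setting these equal: 8p − 3 = −3p − 1 ⇒ 11p = 2 ⇒ p = 2/11, and the value is (8)·(2/11) − 3 = -17/11.
For Player II: with q = P(1), equating Top's and Bottom's payoffs gives 9q − 4 = −2q − 1 ⇒ q = 3/11.

3/11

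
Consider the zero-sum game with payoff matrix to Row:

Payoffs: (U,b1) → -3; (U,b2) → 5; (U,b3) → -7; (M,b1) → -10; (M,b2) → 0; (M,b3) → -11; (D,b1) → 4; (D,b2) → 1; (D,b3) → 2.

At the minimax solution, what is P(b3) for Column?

Row minima: U → -7, M → -11, D → 1; maximin = 1.
Column maxima: b1 → 4, b2 → 5, b3 → 2; minimax = 2.
1 ≠ 2, so there is no saddle point; optimal play is mixed.
M is strictly dominated by U, so Row never plays it.
b1 is strictly dominated by b3 (it gives Row strictly more in every row), so Column never plays it.
On the remaining 2×2 (U, D vs b2, b3):
Let Row play U with probability p. Expected payoff against b2: 5p + 1(1−p) = 4p + 1; against b3: (-7)p + 2(1−p) = −9p + 2.
Setting these equal: 4p + 1 = −9p + 2 ⇒ 13p = 1 ⇒ p = 1/13, and the value is (4)·(1/13) + 1 = 17/13.
For Column: with q = P(b2), equating U's and D's payoffs gives 12q − 7 = −q + 2 ⇒ q = 9/13.

4/13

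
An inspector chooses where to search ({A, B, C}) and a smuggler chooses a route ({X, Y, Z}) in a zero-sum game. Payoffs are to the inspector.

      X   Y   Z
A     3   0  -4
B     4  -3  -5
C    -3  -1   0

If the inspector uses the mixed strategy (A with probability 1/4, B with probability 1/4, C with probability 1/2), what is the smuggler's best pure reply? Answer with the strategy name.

If the smuggler plays X, the inspector's expected payoff is (1/4)·3 + (1/4)·4 + (1/2)·(-3) = 1/4.
If the smuggler plays Y, the inspector's expected payoff is (1/4)·0 + (1/4)·(-3) + (1/2)·(-1) = -5/4.
If the smuggler plays Z, the inspector's expected payoff is (1/4)·(-4) + (1/4)·(-5) + (1/2)·0 = -9/4.
The smuggler minimizes the inspector's payoff; the smallest is -9/4, so the best response is Z.

Z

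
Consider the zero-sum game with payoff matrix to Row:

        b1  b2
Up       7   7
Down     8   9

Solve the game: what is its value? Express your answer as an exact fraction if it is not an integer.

8

Row minima: Up → 7, Down → 8; maximin = 8.
Column maxima: b1 → 8, b2 → 9; minimax = 8.
Since maximin = minimax = 8, there is a saddle point and the value is 8.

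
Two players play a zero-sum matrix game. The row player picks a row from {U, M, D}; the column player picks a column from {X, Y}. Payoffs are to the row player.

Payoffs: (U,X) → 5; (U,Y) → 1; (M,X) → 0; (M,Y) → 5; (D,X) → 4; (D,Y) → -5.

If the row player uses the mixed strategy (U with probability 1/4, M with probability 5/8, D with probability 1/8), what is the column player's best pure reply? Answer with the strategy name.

If the column player plays X, the row player's expected payoff is (1/4)·5 + (5/8)·0 + (1/8)·4 = 7/4.
If the column player plays Y, the row player's expected payoff is (1/4)·1 + (5/8)·5 + (1/8)·(-5) = 11/4.
The column player minimizes the row player's payoff; the smallest is 7/4, so the best response is X.

X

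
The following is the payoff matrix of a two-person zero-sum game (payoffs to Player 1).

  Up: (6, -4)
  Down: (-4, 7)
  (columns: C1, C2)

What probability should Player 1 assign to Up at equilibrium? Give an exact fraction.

11/21

Row minima: Up → -4, Down → -4; maximin = -4.
Column maxima: C1 → 6, C2 → 7; minimax = 6.
-4 ≠ 6, so there is no saddle point; optimal play is mixed.
Let Player 1 play Up with probability p. Expected payoff against C1: 6p + (-4)(1−p) = 10p − 4; against C2: (-4)p + 7(1−p) = −11p + 7.
Setting these equal: 10p − 4 = −11p + 7 ⇒ 21p = 11 ⇒ p = 11/21, and the value is (10)·(11/21) − 4 = 26/21.
For Player 2: with q = P(C1), equating Up's and Down's payoffs gives 10q − 4 = −11q + 7 ⇒ q = 11/21.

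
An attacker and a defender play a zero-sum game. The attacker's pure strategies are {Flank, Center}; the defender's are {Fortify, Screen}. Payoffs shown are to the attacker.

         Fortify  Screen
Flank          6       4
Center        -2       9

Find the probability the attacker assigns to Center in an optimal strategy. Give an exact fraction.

Row minima: Flank → 4, Center → -2; maximin = 4.
Column maxima: Fortify → 6, Screen → 9; minimax = 6.
4 ≠ 6, so there is no saddle point; optimal play is mixed.
Let the attacker play Flank with probability p. Expected payoff against Fortify: 6p + (-2)(1−p) = 8p − 2; against Screen: 4p + 9(1−p) = −5p + 9.
Setting these equal: 8p − 2 = −5p + 9 ⇒ 13p = 11 ⇒ p = 11/13, and the value is (8)·(11/13) − 2 = 62/13.
For the defender: with q = P(Fortify), equating Flank's and Center's payoffs gives 2q + 4 = −11q + 9 ⇒ q = 5/13.

2/13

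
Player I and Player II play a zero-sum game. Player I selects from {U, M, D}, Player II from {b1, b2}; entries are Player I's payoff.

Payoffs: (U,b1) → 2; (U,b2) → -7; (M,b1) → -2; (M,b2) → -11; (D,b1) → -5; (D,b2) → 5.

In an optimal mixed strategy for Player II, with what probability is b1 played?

12/19

Row minima: U → -7, M → -11, D → -5; maximin = -5.
Column maxima: b1 → 2, b2 → 5; minimax = 2.
-5 ≠ 2, so there is no saddle point; optimal play is mixed.
M is strictly dominated by U, so Player I never plays it.
On the remaining 2×2 (U, D vs b1, b2):
Let Player I play U with probability p. Expected payoff against b1: 2p + (-5)(1−p) = 7p − 5; against b2: (-7)p + 5(1−p) = −12p + 5.
Setting these equal: 7p − 5 = −12p + 5 ⇒ 19p = 10 ⇒ p = 10/19, and the value is (7)·(10/19) − 5 = -25/19.
For Player II: with q = P(b1), equating U's and D's payoffs gives 9q − 7 = −10q + 5 ⇒ q = 12/19.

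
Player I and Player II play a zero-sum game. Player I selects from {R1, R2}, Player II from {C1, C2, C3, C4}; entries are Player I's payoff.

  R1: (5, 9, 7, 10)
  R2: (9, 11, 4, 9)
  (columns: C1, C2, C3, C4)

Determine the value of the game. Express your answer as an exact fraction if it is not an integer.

43/7

Row minima: R1 → 5, R2 → 4; maximin = 5.
Column maxima: C1 → 9, C2 → 11, C3 → 7, C4 → 10; minimax = 7.
5 ≠ 7, so there is no saddle point; optimal play is mixed.
C2 is strictly dominated by C1 (it gives Player I strictly more in every row), so Player II never plays it.
C4 is strictly dominated by C3 (it gives Player I strictly more in every row), so Player II never plays it.
On the remaining 2×2 (R1, R2 vs C1, C3):
Let Player I play R1 with probability p. Expected payoff against C1: 5p + 9(1−p) = −4p + 9; against C3: 7p + 4(1−p) = 3p + 4.
Setting these equal: −4p + 9 = 3p + 4 ⇒ −7p = -5 ⇒ p = 5/7, and the value is (-4)·(5/7) + 9 = 43/7.
For Player II: with q = P(C1), equating R1's and R2's payoffs gives −2q + 7 = 5q + 4 ⇒ q = 3/7.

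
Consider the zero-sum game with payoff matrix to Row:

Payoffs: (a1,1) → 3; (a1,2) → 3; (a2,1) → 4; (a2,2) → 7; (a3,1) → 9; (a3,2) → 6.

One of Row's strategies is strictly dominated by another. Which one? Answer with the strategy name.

a2 gives a strictly higher payoff than a1 against every column: 4 > 3, 7 > 3.
So a1 is strictly dominated and Row never plays it.

a1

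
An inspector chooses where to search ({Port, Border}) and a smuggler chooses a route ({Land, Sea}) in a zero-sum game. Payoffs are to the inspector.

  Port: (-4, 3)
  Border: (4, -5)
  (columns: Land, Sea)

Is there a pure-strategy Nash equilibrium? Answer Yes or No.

No

Row minima: Port → -4, Border → -5; maximin = -4.
Column maxima: Land → 4, Sea → 3; minimax = 3.
-4 ≠ 3, so no pure-strategy equilibrium exists.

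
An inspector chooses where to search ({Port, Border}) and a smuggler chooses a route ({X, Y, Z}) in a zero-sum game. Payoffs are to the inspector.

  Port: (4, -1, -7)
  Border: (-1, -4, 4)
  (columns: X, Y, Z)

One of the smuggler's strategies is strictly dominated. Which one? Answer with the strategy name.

Y holds the inspector's payoff strictly below X in every row: -1 < 4, -4 < -1.
So X is strictly dominated for the smuggler.

X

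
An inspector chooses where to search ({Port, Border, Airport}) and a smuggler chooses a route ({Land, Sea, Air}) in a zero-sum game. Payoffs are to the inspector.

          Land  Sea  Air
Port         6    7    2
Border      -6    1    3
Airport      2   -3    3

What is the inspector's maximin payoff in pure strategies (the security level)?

2

Row minima: Port → 2, Border → -6, Airport → -3.
The best of these is 2.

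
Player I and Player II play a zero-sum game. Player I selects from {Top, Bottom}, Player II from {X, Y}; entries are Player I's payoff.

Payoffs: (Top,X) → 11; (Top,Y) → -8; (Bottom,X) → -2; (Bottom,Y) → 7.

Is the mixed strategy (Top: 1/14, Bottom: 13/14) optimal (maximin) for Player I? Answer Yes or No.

No

Against X this mix gives (1/14)·11 + (13/14)·(-2) = -15/14.
Against Y this mix gives (1/14)·(-8) + (13/14)·7 = 83/14.
Player II will play X, holding Player I to -15/14. Shifting weight toward the row that does better against X would raise this floor (the equalizing mix achieves 61/28 against both X and Y), so the proposed strategy is not optimal.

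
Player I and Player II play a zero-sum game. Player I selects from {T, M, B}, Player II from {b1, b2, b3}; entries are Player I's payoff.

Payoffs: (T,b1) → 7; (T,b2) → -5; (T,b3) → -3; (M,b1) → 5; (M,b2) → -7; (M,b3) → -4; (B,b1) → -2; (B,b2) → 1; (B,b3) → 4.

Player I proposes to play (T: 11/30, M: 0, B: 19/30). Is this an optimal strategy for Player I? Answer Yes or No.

Against b1 this mix gives (11/30)·7 + (19/30)·(-2) = 13/10.
Against b2 this mix gives (11/30)·(-5) + (19/30)·1 = -6/5.
Against b3 this mix gives (11/30)·(-3) + (19/30)·4 = 43/30.
Player II will play b2, holding Player I to -6/5. Shifting weight toward the row that does better against b2 would raise this floor (the equalizing mix achieves -1/5 against both b2 and b1), so the proposed strategy is not optimal.

No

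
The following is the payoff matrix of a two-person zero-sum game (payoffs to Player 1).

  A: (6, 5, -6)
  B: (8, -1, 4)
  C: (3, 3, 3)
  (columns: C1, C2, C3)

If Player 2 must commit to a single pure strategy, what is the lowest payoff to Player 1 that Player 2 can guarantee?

Column maxima: C1 → 8, C2 → 5, C3 → 4.
The smallest of these is 4.

4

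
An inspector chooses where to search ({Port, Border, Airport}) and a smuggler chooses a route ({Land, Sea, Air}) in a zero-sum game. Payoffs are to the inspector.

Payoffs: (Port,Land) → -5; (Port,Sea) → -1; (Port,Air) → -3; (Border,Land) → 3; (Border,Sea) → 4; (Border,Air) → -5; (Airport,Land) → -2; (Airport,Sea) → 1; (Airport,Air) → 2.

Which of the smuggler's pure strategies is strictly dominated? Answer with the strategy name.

Sea

Land holds the inspector's payoff strictly below Sea in every row: -5 < -1, 3 < 4, -2 < 1.
So Sea is strictly dominated for the smuggler.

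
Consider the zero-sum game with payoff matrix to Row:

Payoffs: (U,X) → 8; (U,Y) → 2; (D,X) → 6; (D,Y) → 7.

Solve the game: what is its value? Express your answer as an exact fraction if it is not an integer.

44/7

Row minima: U → 2, D → 6; maximin = 6.
Column maxima: X → 8, Y → 7; minimax = 7.
6 ≠ 7, so there is no saddle point; optimal play is mixed.
Let Row play U with probability p. Expected payoff against X: 8p + 6(1−p) = 2p + 6; against Y: 2p + 7(1−p) = −5p + 7.
Setting these equal: 2p + 6 = −5p + 7 ⇒ 7p = 1 ⇒ p = 1/7, and the value is (2)·(1/7) + 6 = 44/7.
For Column: with q = P(X), equating U's and D's payoffs gives 6q + 2 = −q + 7 ⇒ q = 5/7.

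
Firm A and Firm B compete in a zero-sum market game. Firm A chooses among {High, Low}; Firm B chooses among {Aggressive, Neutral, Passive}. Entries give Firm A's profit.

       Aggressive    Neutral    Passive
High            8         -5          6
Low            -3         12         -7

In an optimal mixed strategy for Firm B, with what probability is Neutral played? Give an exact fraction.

13/30

Row minima: High → -5, Low → -7; maximin = -5.
Column maxima: Aggressive → 8, Neutral → 12, Passive → 6; minimax = 6.
-5 ≠ 6, so there is no saddle point; optimal play is mixed.
Aggressive is strictly dominated by Passive (it gives Firm A strictly more in every row), so Firm B never plays it.
On the remaining 2×2 (High, Low vs Neutral, Passive):
Let Firm A play High with probability p. Expected payoff against Neutral: (-5)p + 12(1−p) = −17p + 12; against Passive: 6p + (-7)(1−p) = 13p − 7.
Setting these equal: −17p + 12 = 13p − 7 ⇒ −30p = -19 ⇒ p = 19/30, and the value is (-17)·(19/30) + 12 = 37/30.
For Firm B: with q = P(Neutral), equating High's and Low's payoffs gives −11q + 6 = 19q − 7 ⇒ q = 13/30.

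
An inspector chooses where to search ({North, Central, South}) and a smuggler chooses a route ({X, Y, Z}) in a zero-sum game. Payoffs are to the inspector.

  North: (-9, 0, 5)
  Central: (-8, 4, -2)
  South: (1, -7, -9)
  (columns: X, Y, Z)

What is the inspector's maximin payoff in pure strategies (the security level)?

-8

Row minima: North → -9, Central → -8, South → -9.
The best of these is -8.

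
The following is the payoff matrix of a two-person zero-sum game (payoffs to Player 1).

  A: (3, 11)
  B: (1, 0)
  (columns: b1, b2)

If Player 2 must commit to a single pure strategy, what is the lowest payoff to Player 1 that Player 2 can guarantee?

Column maxima: b1 → 3, b2 → 11.
The smallest of these is 3.

3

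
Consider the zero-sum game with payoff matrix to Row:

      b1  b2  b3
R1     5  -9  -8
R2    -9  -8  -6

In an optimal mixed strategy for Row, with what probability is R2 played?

14/15

Row minima: R1 → -9, R2 → -9; maximin = -9.
Column maxima: b1 → 5, b2 → -8, b3 → -6; minimax = -8.
-9 ≠ -8, so there is no saddle point; optimal play is mixed.
b3 is strictly dominated by b2 (it gives Row strictly more in every row), so Column never plays it.
On the remaining 2×2 (R1, R2 vs b1, b2):
Let Row play R1 with probability p. Expected payoff against b1: 5p + (-9)(1−p) = 14p − 9; against b2: (-9)p + (-8)(1−p) = −p − 8.
Setting these equal: 14p − 9 = −p − 8 ⇒ 15p = 1 ⇒ p = 1/15, and the value is (14)·(1/15) − 9 = -121/15.
For Column: with q = P(b1), equating R1's and R2's payoffs gives 14q − 9 = −q − 8 ⇒ q = 1/15.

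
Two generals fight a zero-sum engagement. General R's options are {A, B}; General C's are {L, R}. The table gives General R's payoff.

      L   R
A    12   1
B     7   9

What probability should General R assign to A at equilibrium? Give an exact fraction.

2/13

Row minima: A → 1, B → 7; maximin = 7.
Column maxima: L → 12, R → 9; minimax = 9.
7 ≠ 9, so there is no saddle point; optimal play is mixed.
Let General R play A with probability p. Expected payoff against L: 12p + 7(1−p) = 5p + 7; against R: 1p + 9(1−p) = −8p + 9.
Setting these equal: 5p + 7 = −8p + 9 ⇒ 13p = 2 ⇒ p = 2/13, and the value is (5)·(2/13) + 7 = 101/13.
For General C: with q = P(L), equating A's and B's payoffs gives 11q + 1 = −2q + 9 ⇒ q = 8/13.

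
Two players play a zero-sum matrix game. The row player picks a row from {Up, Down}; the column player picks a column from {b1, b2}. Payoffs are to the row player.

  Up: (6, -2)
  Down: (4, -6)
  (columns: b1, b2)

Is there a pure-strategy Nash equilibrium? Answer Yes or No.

Yes

Row minima: Up → -2, Down → -6; maximin = -2.
Column maxima: b1 → 6, b2 → -2; minimax = -2.
maximin = minimax = -2, so a saddle point exists.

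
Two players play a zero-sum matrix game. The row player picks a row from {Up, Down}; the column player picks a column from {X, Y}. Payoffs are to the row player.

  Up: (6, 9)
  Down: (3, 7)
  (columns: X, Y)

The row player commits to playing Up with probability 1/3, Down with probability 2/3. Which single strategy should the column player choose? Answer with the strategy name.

If the column player plays X, the row player's expected payoff is (1/3)·6 + (2/3)·3 = 4.
If the column player plays Y, the row player's expected payoff is (1/3)·9 + (2/3)·7 = 23/3.
The column player minimizes the row player's payoff; the smallest is 4, so the best response is X.

X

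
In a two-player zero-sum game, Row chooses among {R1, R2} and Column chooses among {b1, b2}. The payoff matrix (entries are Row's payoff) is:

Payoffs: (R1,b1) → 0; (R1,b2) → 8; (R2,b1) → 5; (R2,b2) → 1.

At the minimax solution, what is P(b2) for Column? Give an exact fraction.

Row minima: R1 → 0, R2 → 1; maximin = 1.
Column maxima: b1 → 5, b2 → 8; minimax = 5.
1 ≠ 5, so there is no saddle point; optimal play is mixed.
Let Row play R1 with probability p. Expected payoff against b1: 0p + 5(1−p) = −5p + 5; against b2: 8p + 1(1−p) = 7p + 1.
Setting these equal: −5p + 5 = 7p + 1 ⇒ −12p = -4 ⇒ p = 1/3, and the value is (-5)·(1/3) + 5 = 10/3.
For Column: with q = P(b1), equating R1's and R2's payoffs gives −8q + 8 = 4q + 1 ⇒ q = 7/12.

5/12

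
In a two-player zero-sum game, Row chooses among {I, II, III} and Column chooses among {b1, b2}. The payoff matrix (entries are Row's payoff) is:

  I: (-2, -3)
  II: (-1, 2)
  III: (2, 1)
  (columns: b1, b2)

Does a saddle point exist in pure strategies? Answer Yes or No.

No

Row minima: I → -3, II → -1, III → 1; maximin = 1.
Column maxima: b1 → 2, b2 → 2; minimax = 2.
1 ≠ 2, so no pure-strategy equilibrium exists.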